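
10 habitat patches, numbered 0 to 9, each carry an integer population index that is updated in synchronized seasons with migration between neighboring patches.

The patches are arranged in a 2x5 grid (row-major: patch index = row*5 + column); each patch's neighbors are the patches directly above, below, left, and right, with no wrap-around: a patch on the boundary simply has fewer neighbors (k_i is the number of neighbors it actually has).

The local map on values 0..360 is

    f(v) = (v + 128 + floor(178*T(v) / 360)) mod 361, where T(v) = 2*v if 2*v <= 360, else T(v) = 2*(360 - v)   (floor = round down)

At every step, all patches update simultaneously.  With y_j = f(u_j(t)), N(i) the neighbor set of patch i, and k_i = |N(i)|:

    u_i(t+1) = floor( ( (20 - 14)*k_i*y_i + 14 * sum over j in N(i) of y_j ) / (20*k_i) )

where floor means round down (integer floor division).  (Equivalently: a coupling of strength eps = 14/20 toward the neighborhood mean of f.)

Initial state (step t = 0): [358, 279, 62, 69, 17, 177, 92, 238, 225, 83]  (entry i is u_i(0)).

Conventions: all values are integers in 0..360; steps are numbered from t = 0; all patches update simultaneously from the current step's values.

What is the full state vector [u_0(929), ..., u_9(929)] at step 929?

Simulating step by step:
t=0: [358, 279, 62, 69, 17, 177, 92, 238, 225, 83]
t=1: [123, 198, 195, 204, 243, 188, 179, 197, 196, 188]
t=2: [90, 97, 125, 125, 125, 84, 124, 124, 125, 125]
t=3: [307, 174, 85, 15, 15, 200, 150, 13, 14, 15]
t=4: [121, 147, 187, 189, 157, 104, 110, 166, 155, 156]
t=5: [139, 129, 103, 102, 94, 223, 218, 156, 92, 77]
t=6: [64, 123, 199, 322, 308, 96, 90, 202, 253, 302]
t=7: [191, 163, 98, 125, 126, 292, 198, 167, 125, 125]
t=8: [113, 160, 144, 87, 15, 125, 111, 137, 34, 15]
t=9: [140, 201, 115, 184, 207, 249, 136, 150, 174, 170]
t=10: [101, 139, 180, 176, 118, 66, 84, 137, 102, 114]
t=11: [204, 187, 83, 141, 165, 295, 168, 186, 218, 222]
t=12: [125, 158, 157, 133, 88, 116, 118, 158, 106, 114]
t=13: [158, 46, 68, 177, 225, 113, 121, 121, 210, 330]
t=14: [224, 147, 159, 155, 123, 136, 136, 94, 96, 125]
t=15: [71, 74, 129, 118, 34, 67, 106, 196, 189, 119]
t=16: [268, 229, 100, 80, 59, 290, 255, 150, 67, 112]
t=17: [125, 171, 209, 280, 296, 125, 111, 185, 242, 282]
t=18: [47, 145, 121, 125, 126, 131, 162, 177, 125, 125]
t=19: [95, 90, 46, 13, 15, 116, 73, 61, 39, 15]
t=20: [327, 280, 231, 181, 155, 313, 295, 237, 191, 173]
t=21: [126, 125, 125, 113, 105, 126, 125, 125, 121, 103]
t=22: [16, 15, 93, 189, 340, 16, 15, 13, 165, 219]
t=23: [158, 193, 195, 161, 125, 158, 156, 177, 122, 114]
t=24: [96, 103, 114, 60, 158, 79, 98, 84, 133, 114]
t=25: [311, 331, 310, 182, 234, 309, 309, 253, 218, 145]
t=26: [126, 126, 125, 125, 100, 126, 125, 125, 108, 104]
t=27: [17, 16, 15, 163, 219, 16, 15, 91, 187, 334]
t=28: [159, 158, 177, 122, 113, 159, 193, 194, 160, 125]
t=29: [82, 100, 85, 132, 114, 97, 104, 114, 60, 157]
t=30: [313, 312, 254, 218, 144, 314, 333, 311, 181, 234]
t=31: [126, 125, 125, 108, 103, 126, 126, 125, 125, 99]
t=32: [16, 15, 91, 187, 332, 17, 16, 15, 163, 218]
t=33: [159, 193, 194, 160, 125, 159, 158, 177, 122, 113]
t=34: [97, 104, 114, 60, 157, 82, 100, 85, 132, 114]
t=35: [314, 333, 311, 181, 234, 313, 312, 254, 218, 144]
t=36: [126, 126, 125, 125, 99, 126, 125, 125, 108, 103]
t=37: [17, 16, 15, 163, 218, 16, 15, 91, 187, 332]
t=38: [159, 158, 177, 122, 113, 159, 193, 194, 160, 125]

Answer: [82, 100, 85, 132, 114, 97, 104, 114, 60, 157]
Key observation: The state at step 28, [159, 158, 177, 122, 113, 159, 193, 194, 160, 125], reappears at step 38: the system is in a cycle of period 10 from step 28 on.  Therefore the state at step 929 equals the state at step 28 + ((929 - 28) mod 10) = 29, which is [82, 100, 85, 132, 114, 97, 104, 114, 60, 157].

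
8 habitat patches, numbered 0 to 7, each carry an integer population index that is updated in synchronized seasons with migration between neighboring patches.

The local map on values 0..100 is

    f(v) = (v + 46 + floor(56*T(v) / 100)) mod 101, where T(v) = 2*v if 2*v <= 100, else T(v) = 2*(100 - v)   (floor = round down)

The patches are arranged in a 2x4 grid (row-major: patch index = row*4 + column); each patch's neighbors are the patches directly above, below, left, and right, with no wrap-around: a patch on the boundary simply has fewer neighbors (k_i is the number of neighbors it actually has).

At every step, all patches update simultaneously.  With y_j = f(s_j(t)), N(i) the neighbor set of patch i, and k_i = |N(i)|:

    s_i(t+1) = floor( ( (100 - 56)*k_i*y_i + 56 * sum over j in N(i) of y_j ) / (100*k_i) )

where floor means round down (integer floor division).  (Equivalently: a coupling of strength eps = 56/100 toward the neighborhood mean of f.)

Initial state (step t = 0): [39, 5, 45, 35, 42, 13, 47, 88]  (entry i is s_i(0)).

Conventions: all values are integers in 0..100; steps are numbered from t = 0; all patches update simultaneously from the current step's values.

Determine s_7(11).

Simulating step by step:
t=0: [39, 5, 45, 35, 42, 13, 47, 88]
t=1: [37, 50, 39, 32, 42, 57, 49, 37]
t=2: [33, 41, 32, 19, 35, 46, 39, 26]
t=3: [20, 26, 32, 41, 24, 32, 21, 31]
t=4: [65, 20, 27, 19, 70, 40, 45, 38]
t=5: [59, 53, 40, 45, 42, 45, 28, 46]
t=6: [45, 44, 30, 37, 39, 34, 22, 30]
t=7: [35, 28, 32, 14, 27, 36, 46, 35]
t=8: [10, 11, 27, 41, 12, 18, 28, 41]
t=9: [68, 58, 20, 22, 73, 63, 23, 23]
t=10: [48, 56, 82, 91, 48, 57, 84, 93]
t=11: [47, 48, 47, 46, 47, 48, 46, 45]

Answer: s_7(11) = 45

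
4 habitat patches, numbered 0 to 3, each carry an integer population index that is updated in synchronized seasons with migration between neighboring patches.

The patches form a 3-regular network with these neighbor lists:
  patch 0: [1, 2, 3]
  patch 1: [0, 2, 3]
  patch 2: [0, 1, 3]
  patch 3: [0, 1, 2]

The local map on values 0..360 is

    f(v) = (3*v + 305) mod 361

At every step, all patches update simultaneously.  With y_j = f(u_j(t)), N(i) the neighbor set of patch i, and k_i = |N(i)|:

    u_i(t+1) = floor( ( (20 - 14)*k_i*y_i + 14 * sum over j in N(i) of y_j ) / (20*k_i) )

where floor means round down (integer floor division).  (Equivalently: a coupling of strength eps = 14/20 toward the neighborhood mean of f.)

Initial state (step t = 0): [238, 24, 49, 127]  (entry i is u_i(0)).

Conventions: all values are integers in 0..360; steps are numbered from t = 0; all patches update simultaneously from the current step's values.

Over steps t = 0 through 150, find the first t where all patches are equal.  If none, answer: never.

Answer: 4
Key observation: Synchronization is absorbing here: once all patches are equal they stay equal, and step 4 is the first all-equal step.

Derivation:
t=0: [238, 24, 49, 127]  (not all equal)
t=1: [189, 171, 176, 191]  (not all equal)
t=2: [129, 126, 127, 130]  (not all equal)
t=3: [328, 327, 327, 328]  (not all equal)
t=4: [204, 204, 204, 204]  (all equal)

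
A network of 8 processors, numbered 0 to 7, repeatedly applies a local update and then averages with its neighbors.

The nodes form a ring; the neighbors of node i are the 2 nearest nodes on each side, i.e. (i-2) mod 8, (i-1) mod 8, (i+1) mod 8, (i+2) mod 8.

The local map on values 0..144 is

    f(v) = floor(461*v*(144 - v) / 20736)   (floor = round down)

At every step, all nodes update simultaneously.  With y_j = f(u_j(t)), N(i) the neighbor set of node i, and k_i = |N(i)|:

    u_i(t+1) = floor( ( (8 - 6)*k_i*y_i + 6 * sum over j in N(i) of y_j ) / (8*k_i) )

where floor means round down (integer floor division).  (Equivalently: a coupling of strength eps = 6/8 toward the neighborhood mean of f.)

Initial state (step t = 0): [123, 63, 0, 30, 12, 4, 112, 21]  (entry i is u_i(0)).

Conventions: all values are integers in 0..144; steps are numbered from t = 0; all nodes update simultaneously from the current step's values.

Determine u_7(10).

Simulating step by step:
t=0: [123, 63, 0, 30, 12, 4, 112, 21]
t=1: [60, 63, 52, 49, 40, 49, 49, 63]
t=2: [109, 109, 105, 103, 100, 102, 104, 109]
t=3: [86, 87, 89, 92, 93, 92, 90, 87]
t=4: [109, 108, 107, 106, 106, 106, 107, 108]
t=5: [86, 86, 87, 88, 88, 88, 87, 86]
t=6: [110, 109, 109, 109, 109, 109, 109, 109]
t=7: [83, 83, 83, 84, 84, 84, 83, 83]
t=8: [112, 112, 112, 112, 112, 112, 112, 112]
t=9: [79, 79, 79, 79, 79, 79, 79, 79]
t=10: [114, 114, 114, 114, 114, 114, 114, 114]

Answer: u_7(10) = 114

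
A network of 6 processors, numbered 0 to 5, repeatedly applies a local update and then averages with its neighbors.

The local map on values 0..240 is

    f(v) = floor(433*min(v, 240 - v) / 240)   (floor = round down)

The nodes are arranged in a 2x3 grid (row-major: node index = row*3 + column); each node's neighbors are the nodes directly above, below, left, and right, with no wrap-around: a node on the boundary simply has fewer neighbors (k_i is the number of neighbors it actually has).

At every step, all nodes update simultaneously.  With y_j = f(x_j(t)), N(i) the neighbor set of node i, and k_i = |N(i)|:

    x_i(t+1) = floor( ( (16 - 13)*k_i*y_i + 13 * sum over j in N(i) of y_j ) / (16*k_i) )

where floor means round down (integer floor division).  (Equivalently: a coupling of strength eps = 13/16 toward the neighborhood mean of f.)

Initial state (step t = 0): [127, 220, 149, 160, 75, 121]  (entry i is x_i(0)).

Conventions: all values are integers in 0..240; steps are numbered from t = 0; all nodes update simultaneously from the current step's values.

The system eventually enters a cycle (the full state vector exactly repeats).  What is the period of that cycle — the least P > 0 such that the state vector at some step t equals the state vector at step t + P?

Answer: 14
Key observation: The state at step 25, [207, 207, 207, 207, 207, 207], reappears at step 39 — and no state repeats earlier — so the cycle the system enters has period 14.

Derivation:
t=0: [127, 220, 149, 160, 75, 121]
t=1: [111, 142, 132, 164, 132, 161]
t=2: [164, 192, 165, 185, 159, 184]
t=3: [100, 129, 101, 133, 104, 133]
t=4: [193, 186, 193, 185, 193, 186]
t=5: [95, 86, 94, 86, 95, 86]
t=6: [158, 167, 157, 168, 158, 167]
t=7: [133, 144, 134, 143, 133, 144]
t=8: [177, 188, 176, 189, 177, 188]
t=9: [96, 109, 97, 109, 96, 110]
t=10: [191, 177, 192, 177, 192, 178]
t=11: [108, 91, 107, 91, 107, 90]
t=12: [169, 187, 168, 187, 168, 187]
t=13: [101, 122, 101, 122, 101, 122]
t=14: [206, 187, 206, 187, 206, 187]
t=15: [88, 67, 88, 67, 88, 67]
t=16: [127, 150, 127, 150, 127, 150]
t=17: [169, 195, 169, 195, 169, 195]
t=18: [89, 119, 89, 119, 89, 119]
t=19: [203, 170, 203, 170, 203, 170]
t=20: [114, 77, 114, 77, 114, 77]
t=21: [150, 192, 150, 192, 150, 192]
t=22: [100, 147, 100, 147, 100, 147]
t=23: [169, 177, 169, 177, 169, 177]
t=24: [115, 125, 115, 125, 115, 125]
t=25: [207, 207, 207, 207, 207, 207]
t=26: [59, 59, 59, 59, 59, 59]
t=27: [106, 106, 106, 106, 106, 106]
t=28: [191, 191, 191, 191, 191, 191]
t=29: [88, 88, 88, 88, 88, 88]
t=30: [158, 158, 158, 158, 158, 158]
t=31: [147, 147, 147, 147, 147, 147]
t=32: [167, 167, 167, 167, 167, 167]
t=33: [131, 131, 131, 131, 131, 131]
t=34: [196, 196, 196, 196, 196, 196]
t=35: [79, 79, 79, 79, 79, 79]
t=36: [142, 142, 142, 142, 142, 142]
t=37: [176, 176, 176, 176, 176, 176]
t=38: [115, 115, 115, 115, 115, 115]
t=39: [207, 207, 207, 207, 207, 207]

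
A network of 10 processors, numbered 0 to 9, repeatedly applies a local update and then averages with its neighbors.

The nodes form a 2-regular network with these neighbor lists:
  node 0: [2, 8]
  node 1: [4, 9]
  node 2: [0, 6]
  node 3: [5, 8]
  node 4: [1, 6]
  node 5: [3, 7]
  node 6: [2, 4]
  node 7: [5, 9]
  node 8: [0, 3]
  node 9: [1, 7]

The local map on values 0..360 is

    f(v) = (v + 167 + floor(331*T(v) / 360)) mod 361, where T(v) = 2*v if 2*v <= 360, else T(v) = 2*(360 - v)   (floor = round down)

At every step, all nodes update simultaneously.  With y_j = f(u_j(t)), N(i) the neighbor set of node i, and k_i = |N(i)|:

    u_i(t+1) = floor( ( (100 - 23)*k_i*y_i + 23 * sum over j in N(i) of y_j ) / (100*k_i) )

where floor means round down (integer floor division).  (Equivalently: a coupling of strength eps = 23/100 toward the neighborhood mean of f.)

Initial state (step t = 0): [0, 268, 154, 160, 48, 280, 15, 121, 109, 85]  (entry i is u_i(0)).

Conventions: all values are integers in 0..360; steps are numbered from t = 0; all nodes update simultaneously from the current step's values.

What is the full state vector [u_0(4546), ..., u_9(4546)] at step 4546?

Simulating step by step:
t=0: [0, 268, 154, 160, 48, 280, 15, 121, 109, 85]
t=1: [169, 227, 230, 240, 285, 226, 223, 146, 137, 81]
t=2: [273, 243, 276, 259, 239, 269, 273, 205, 212, 84]
t=3: [243, 239, 236, 253, 263, 249, 241, 260, 279, 98]
t=4: [261, 243, 268, 252, 251, 257, 263, 231, 239, 124]
t=5: [250, 251, 244, 256, 256, 254, 247, 258, 263, 183]
t=6: [257, 263, 262, 252, 254, 253, 259, 258, 248, 300]
t=7: [252, 244, 248, 256, 252, 254, 250, 247, 257, 223]
t=8: [255, 264, 258, 253, 257, 254, 257, 261, 252, 275]
t=9: [253, 245, 251, 255, 251, 253, 251, 248, 255, 239]
t=10: [255, 262, 256, 254, 257, 255, 257, 259, 254, 265]
t=11: [253, 248, 253, 254, 251, 253, 252, 249, 254, 245]
t=12: [254, 259, 255, 254, 257, 255, 256, 258, 254, 261]
t=13: [254, 250, 253, 254, 251, 253, 253, 251, 254, 249]
t=14: [254, 258, 254, 254, 256, 255, 255, 257, 254, 258]
t=15: [254, 251, 254, 254, 252, 253, 253, 252, 254, 251]
t=16: [254, 256, 254, 254, 256, 255, 255, 256, 254, 256]
t=17: [254, 253, 254, 254, 253, 253, 253, 253, 254, 253]
t=18: [254, 255, 254, 254, 255, 254, 254, 255, 254, 255]
t=19: [254, 254, 254, 254, 254, 254, 254, 254, 254, 254]
t=20: [254, 254, 254, 254, 254, 254, 254, 254, 254, 254]

Answer: [254, 254, 254, 254, 254, 254, 254, 254, 254, 254]
Key observation: The state at step 19, [254, 254, 254, 254, 254, 254, 254, 254, 254, 254], reappears at step 20: the system is in a cycle of period 1 from step 19 on.  Therefore the state at step 4546 equals the state at step 19 + ((4546 - 19) mod 1) = 19, which is [254, 254, 254, 254, 254, 254, 254, 254, 254, 254].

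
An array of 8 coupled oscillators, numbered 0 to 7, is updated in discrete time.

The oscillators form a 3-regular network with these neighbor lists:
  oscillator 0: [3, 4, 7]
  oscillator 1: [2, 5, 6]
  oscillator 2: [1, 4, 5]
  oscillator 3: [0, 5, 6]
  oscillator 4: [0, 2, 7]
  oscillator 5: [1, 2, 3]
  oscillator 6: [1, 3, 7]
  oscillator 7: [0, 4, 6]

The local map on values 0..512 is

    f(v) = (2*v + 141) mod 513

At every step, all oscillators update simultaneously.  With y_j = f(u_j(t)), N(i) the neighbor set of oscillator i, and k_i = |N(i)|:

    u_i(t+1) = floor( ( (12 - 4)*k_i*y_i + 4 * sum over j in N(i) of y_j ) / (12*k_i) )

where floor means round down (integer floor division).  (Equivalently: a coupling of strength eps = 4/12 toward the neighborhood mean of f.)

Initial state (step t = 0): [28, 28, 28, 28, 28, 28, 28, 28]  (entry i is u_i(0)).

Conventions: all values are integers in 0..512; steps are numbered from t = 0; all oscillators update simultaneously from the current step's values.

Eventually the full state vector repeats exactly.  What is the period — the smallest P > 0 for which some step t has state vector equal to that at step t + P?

Simulating step by step:
t=0: [28, 28, 28, 28, 28, 28, 28, 28]
t=1: [197, 197, 197, 197, 197, 197, 197, 197]
t=2: [22, 22, 22, 22, 22, 22, 22, 22]
t=3: [185, 185, 185, 185, 185, 185, 185, 185]
t=4: [511, 511, 511, 511, 511, 511, 511, 511]
t=5: [137, 137, 137, 137, 137, 137, 137, 137]
t=6: [415, 415, 415, 415, 415, 415, 415, 415]
t=7: [458, 458, 458, 458, 458, 458, 458, 458]
t=8: [31, 31, 31, 31, 31, 31, 31, 31]
t=9: [203, 203, 203, 203, 203, 203, 203, 203]
t=10: [34, 34, 34, 34, 34, 34, 34, 34]
t=11: [209, 209, 209, 209, 209, 209, 209, 209]
t=12: [46, 46, 46, 46, 46, 46, 46, 46]
t=13: [233, 233, 233, 233, 233, 233, 233, 233]
t=14: [94, 94, 94, 94, 94, 94, 94, 94]
t=15: [329, 329, 329, 329, 329, 329, 329, 329]
t=16: [286, 286, 286, 286, 286, 286, 286, 286]
t=17: [200, 200, 200, 200, 200, 200, 200, 200]
t=18: [28, 28, 28, 28, 28, 28, 28, 28]

Answer: 18
Key observation: The state at step 0, [28, 28, 28, 28, 28, 28, 28, 28], reappears at step 18 — and no state repeats earlier — so the cycle the system enters has period 18.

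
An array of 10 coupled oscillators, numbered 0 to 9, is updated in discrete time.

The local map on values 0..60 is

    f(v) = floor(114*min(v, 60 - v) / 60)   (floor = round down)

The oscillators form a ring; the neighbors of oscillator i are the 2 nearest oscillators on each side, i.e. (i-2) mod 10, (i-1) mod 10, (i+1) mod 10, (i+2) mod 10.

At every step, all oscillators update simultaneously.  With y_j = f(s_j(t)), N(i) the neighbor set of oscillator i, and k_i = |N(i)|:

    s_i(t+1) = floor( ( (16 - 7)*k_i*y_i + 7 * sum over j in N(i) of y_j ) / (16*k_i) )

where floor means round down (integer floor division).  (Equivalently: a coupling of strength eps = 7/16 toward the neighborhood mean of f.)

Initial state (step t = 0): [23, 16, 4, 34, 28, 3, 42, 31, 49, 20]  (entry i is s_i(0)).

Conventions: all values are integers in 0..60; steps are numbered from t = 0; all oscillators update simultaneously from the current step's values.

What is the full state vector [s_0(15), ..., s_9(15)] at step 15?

Answer: [30, 32, 44, 44, 45, 46, 47, 43, 31, 30]

Derivation:
t=0: [23, 16, 4, 34, 28, 3, 42, 31, 49, 20]
t=1: [34, 31, 23, 37, 40, 23, 33, 41, 29, 37]
t=2: [49, 50, 44, 43, 41, 42, 47, 41, 50, 45]
t=3: [21, 22, 28, 31, 33, 33, 27, 31, 22, 26]
t=4: [42, 44, 50, 52, 51, 51, 50, 51, 44, 46]
t=5: [30, 27, 21, 17, 17, 17, 19, 19, 27, 26]
t=6: [52, 48, 40, 34, 33, 32, 36, 38, 48, 48]
t=7: [19, 25, 36, 45, 48, 50, 43, 38, 25, 23]
t=8: [40, 43, 39, 30, 25, 24, 32, 38, 43, 42]
t=9: [36, 36, 40, 49, 47, 46, 47, 41, 36, 34]
t=10: [44, 41, 36, 25, 25, 26, 27, 36, 42, 46]
t=11: [32, 36, 42, 45, 47, 48, 47, 42, 35, 30]
t=12: [49, 44, 35, 29, 25, 24, 27, 35, 44, 51]
t=13: [24, 32, 43, 49, 48, 47, 47, 42, 31, 23]
t=14: [45, 45, 33, 25, 23, 24, 28, 35, 46, 44]
t=15: [30, 32, 44, 44, 45, 46, 47, 43, 31, 30]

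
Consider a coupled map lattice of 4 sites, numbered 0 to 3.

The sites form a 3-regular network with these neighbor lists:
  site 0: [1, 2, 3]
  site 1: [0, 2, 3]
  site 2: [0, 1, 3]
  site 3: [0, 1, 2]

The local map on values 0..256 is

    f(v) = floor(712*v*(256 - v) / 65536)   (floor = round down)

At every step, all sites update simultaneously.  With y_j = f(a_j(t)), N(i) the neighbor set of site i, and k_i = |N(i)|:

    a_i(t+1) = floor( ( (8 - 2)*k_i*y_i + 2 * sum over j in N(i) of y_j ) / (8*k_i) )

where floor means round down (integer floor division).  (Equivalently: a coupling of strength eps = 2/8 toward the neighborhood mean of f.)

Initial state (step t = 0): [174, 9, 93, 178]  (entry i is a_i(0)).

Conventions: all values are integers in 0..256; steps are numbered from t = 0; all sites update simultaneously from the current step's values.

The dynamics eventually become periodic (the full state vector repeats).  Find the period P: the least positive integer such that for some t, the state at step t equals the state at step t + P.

Answer: 2
Key observation: The state at step 8, [163, 163, 163, 163], reappears at step 10 — and no state repeats earlier — so the cycle the system enters has period 2.

Derivation:
t=0: [174, 9, 93, 178]
t=1: [144, 57, 150, 141]
t=2: [170, 135, 168, 171]
t=3: [159, 172, 161, 159]
t=4: [166, 158, 165, 166]
t=5: [162, 166, 163, 162]
t=6: [164, 162, 164, 164]
t=7: [163, 164, 163, 163]
t=8: [163, 163, 163, 163]
t=9: [164, 164, 164, 164]
t=10: [163, 163, 163, 163]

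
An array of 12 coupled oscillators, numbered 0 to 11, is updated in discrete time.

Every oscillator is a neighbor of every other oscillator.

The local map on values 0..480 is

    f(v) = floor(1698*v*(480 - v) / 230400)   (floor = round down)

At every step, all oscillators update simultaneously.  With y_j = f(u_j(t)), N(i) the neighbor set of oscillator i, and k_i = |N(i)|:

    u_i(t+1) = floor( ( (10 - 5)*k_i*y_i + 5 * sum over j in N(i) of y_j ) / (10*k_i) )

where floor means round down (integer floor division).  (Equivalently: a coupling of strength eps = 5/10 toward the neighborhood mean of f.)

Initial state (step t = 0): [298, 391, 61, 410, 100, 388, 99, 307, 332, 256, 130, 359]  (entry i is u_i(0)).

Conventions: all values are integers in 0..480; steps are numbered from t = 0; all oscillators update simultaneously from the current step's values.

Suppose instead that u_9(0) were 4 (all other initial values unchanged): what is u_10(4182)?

Simulating step by step:
t=0: [298, 391, 61, 410, 100, 388, 99, 307, 332, 4, 130, 359]
t=1: [331, 266, 235, 245, 277, 269, 275, 327, 314, 156, 302, 295]
t=2: [383, 408, 410, 410, 406, 408, 406, 385, 392, 387, 398, 400]
t=3: [252, 226, 224, 224, 229, 226, 229, 251, 244, 249, 237, 235]
t=4: [423, 423, 422, 422, 423, 423, 423, 423, 423, 423, 423, 423]
t=5: [177, 177, 178, 178, 177, 177, 177, 177, 177, 177, 177, 177]
t=6: [395, 395, 395, 395, 395, 395, 395, 395, 395, 395, 395, 395]
t=7: [247, 247, 247, 247, 247, 247, 247, 247, 247, 247, 247, 247]
t=8: [424, 424, 424, 424, 424, 424, 424, 424, 424, 424, 424, 424]
t=9: [174, 174, 174, 174, 174, 174, 174, 174, 174, 174, 174, 174]
t=10: [392, 392, 392, 392, 392, 392, 392, 392, 392, 392, 392, 392]
t=11: [254, 254, 254, 254, 254, 254, 254, 254, 254, 254, 254, 254]
t=12: [423, 423, 423, 423, 423, 423, 423, 423, 423, 423, 423, 423]
t=13: [177, 177, 177, 177, 177, 177, 177, 177, 177, 177, 177, 177]
t=14: [395, 395, 395, 395, 395, 395, 395, 395, 395, 395, 395, 395]

Answer: u_10(4182) = 395
Key observation: The state at step 6, [395, 395, 395, 395, 395, 395, 395, 395, 395, 395, 395, 395], reappears at step 14: the system is in a cycle of period 8 from step 6 on.  Therefore the state at step 4182 equals the state at step 6 + ((4182 - 6) mod 8) = 6, which is [395, 395, 395, 395, 395, 395, 395, 395, 395, 395, 395, 395].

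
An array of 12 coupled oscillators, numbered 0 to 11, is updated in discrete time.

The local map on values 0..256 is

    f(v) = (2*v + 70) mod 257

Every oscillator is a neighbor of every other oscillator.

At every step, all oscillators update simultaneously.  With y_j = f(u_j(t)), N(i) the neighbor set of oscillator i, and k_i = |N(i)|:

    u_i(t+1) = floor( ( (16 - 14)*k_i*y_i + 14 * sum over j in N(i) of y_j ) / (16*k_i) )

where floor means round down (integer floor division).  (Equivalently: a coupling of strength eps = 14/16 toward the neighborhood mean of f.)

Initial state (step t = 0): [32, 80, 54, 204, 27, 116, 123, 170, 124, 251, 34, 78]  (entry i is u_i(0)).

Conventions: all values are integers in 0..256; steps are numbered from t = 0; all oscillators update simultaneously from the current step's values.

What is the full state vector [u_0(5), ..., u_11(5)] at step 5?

Answer: [122, 122, 122, 122, 122, 122, 122, 122, 122, 122, 122, 122]

Derivation:
t=0: [32, 80, 54, 204, 27, 116, 123, 170, 124, 251, 34, 78]
t=1: [135, 139, 137, 139, 135, 131, 132, 136, 132, 132, 135, 139]
t=2: [83, 83, 83, 83, 83, 82, 83, 83, 83, 83, 83, 83]
t=3: [235, 235, 235, 235, 235, 235, 235, 235, 235, 235, 235, 235]
t=4: [26, 26, 26, 26, 26, 26, 26, 26, 26, 26, 26, 26]
t=5: [122, 122, 122, 122, 122, 122, 122, 122, 122, 122, 122, 122]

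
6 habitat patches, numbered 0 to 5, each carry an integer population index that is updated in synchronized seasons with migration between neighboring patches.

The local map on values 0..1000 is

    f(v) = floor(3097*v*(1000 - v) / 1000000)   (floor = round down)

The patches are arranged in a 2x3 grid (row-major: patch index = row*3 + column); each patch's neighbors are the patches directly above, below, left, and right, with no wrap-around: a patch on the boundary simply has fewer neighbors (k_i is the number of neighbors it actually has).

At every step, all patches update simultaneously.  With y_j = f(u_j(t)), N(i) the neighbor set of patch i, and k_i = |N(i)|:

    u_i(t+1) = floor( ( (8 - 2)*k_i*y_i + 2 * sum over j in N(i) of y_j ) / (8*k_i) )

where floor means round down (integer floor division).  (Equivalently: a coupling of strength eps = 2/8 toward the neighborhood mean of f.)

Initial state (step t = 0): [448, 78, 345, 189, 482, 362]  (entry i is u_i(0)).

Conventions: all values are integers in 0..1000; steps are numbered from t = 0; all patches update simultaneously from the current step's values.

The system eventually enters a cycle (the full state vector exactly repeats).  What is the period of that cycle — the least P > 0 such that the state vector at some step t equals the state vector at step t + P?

Simulating step by step:
t=0: [448, 78, 345, 189, 482, 362]
t=1: [660, 352, 641, 547, 697, 720]
t=2: [704, 701, 700, 743, 665, 638]
t=3: [638, 652, 658, 610, 679, 703]
t=4: [716, 700, 690, 725, 679, 655]
t=5: [630, 651, 665, 625, 670, 691]
t=6: [719, 701, 687, 719, 687, 667]
t=7: [628, 649, 665, 630, 662, 681]
t=8: [720, 704, 688, 717, 693, 676]
t=9: [627, 645, 663, 631, 656, 673]
t=10: [721, 707, 692, 718, 699, 684]
t=11: [625, 641, 658, 629, 649, 665]
t=12: [723, 711, 697, 720, 705, 691]
t=13: [622, 636, 652, 626, 643, 658]
t=14: [726, 715, 703, 723, 710, 698]
t=15: [618, 631, 644, 621, 636, 649]
t=16: [729, 720, 710, 726, 716, 707]
t=17: [613, 624, 635, 617, 628, 639]
t=18: [732, 725, 717, 730, 723, 715]
t=19: [608, 617, 627, 610, 619, 629]
t=20: [736, 730, 724, 735, 729, 723]
t=21: [602, 610, 617, 603, 611, 618]
t=22: [741, 736, 731, 740, 736, 731]
t=23: [595, 601, 607, 595, 601, 607]
t=24: [745, 742, 738, 745, 742, 738]
t=25: [588, 592, 597, 588, 592, 597]
t=26: [749, 747, 745, 749, 747, 745]
t=27: [582, 585, 587, 582, 585, 587]
t=28: [752, 751, 750, 752, 751, 750]
t=29: [577, 578, 579, 577, 578, 579]
t=30: [755, 754, 754, 755, 754, 754]
t=31: [572, 573, 574, 572, 573, 574]
t=32: [757, 757, 757, 757, 757, 757]
t=33: [569, 569, 569, 569, 569, 569]
t=34: [759, 759, 759, 759, 759, 759]
t=35: [566, 566, 566, 566, 566, 566]
t=36: [760, 760, 760, 760, 760, 760]
t=37: [564, 564, 564, 564, 564, 564]
t=38: [761, 761, 761, 761, 761, 761]
t=39: [563, 563, 563, 563, 563, 563]
t=40: [761, 761, 761, 761, 761, 761]

Answer: 2
Key observation: The state at step 38, [761, 761, 761, 761, 761, 761], reappears at step 40 — and no state repeats earlier — so the cycle the system enters has period 2.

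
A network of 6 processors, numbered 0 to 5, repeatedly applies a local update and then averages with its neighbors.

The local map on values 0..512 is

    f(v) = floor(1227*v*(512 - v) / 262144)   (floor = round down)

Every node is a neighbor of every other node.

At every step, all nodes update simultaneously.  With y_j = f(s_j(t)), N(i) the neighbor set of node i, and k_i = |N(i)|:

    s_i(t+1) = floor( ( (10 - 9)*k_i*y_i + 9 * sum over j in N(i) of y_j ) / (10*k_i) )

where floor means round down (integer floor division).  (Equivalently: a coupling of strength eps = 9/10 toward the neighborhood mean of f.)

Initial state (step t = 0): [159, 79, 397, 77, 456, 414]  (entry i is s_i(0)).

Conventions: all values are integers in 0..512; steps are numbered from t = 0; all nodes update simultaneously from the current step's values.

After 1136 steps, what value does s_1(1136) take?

Answer: s_1(1136) = 298
Key observation: The state at step 6, [298, 298, 298, 298, 298, 298], reappears at step 7: the system is in a cycle of period 1 from step 6 on.  Therefore the state at step 1136 equals the state at step 6 + ((1136 - 6) mod 1) = 6, which is [298, 298, 298, 298, 298, 298].

Derivation:
t=0: [159, 79, 397, 77, 456, 414]
t=1: [176, 185, 180, 185, 188, 182]
t=2: [281, 281, 281, 281, 280, 281]
t=3: [303, 303, 303, 303, 303, 303]
t=4: [296, 296, 296, 296, 296, 296]
t=5: [299, 299, 299, 299, 299, 299]
t=6: [298, 298, 298, 298, 298, 298]
t=7: [298, 298, 298, 298, 298, 298]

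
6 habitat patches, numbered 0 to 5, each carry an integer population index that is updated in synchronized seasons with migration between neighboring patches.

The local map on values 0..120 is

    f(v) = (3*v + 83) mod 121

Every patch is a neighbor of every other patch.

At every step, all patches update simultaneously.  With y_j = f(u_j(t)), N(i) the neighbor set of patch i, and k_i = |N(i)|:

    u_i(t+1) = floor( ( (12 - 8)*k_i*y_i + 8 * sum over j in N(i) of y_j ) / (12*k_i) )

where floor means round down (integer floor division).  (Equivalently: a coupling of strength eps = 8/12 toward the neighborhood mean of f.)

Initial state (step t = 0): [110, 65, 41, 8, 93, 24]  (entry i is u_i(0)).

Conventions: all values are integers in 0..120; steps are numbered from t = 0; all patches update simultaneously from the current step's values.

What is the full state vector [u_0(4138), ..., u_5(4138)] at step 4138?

Simulating step by step:
t=0: [110, 65, 41, 8, 93, 24]
t=1: [67, 64, 74, 79, 81, 64]
t=2: [52, 51, 57, 60, 61, 51]
t=3: [77, 77, 56, 58, 58, 77]
t=4: [48, 48, 35, 37, 37, 48]
t=5: [92, 92, 84, 85, 85, 92]
t=6: [108, 108, 103, 104, 104, 108]
t=7: [38, 38, 35, 36, 36, 38]
t=8: [73, 73, 71, 72, 72, 73]
t=9: [58, 58, 57, 57, 57, 58]
t=10: [13, 13, 13, 13, 13, 13]
t=11: [1, 1, 1, 1, 1, 1]
t=12: [86, 86, 86, 86, 86, 86]
t=13: [99, 99, 99, 99, 99, 99]
t=14: [17, 17, 17, 17, 17, 17]
t=15: [13, 13, 13, 13, 13, 13]

Answer: [99, 99, 99, 99, 99, 99]
Key observation: The state at step 10, [13, 13, 13, 13, 13, 13], reappears at step 15: the system is in a cycle of period 5 from step 10 on.  Therefore the state at step 4138 equals the state at step 10 + ((4138 - 10) mod 5) = 13, which is [99, 99, 99, 99, 99, 99].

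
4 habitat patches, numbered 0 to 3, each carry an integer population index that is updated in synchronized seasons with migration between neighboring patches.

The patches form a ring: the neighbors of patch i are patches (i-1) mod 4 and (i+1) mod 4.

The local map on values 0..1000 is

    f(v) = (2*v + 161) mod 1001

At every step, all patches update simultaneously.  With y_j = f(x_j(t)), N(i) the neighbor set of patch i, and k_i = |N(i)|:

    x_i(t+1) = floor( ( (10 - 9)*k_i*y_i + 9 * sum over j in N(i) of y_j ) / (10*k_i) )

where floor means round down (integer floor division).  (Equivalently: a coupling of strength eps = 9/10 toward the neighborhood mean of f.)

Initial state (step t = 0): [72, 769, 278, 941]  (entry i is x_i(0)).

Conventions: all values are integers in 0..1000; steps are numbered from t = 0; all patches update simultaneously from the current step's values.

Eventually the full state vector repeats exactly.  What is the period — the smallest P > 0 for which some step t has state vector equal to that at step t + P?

Answer: 12
Key observation: The state at step 38, [653, 653, 653, 653], reappears at step 50 — and no state repeats earlier — so the cycle the system enters has period 12.

Derivation:
t=0: [72, 769, 278, 941]
t=1: [363, 529, 404, 464]
t=2: [226, 857, 234, 844]
t=3: [836, 646, 837, 643]
t=4: [487, 794, 487, 794]
t=5: [686, 195, 686, 195]
t=6: [549, 533, 549, 533]
t=7: [229, 254, 229, 254]
t=8: [664, 624, 664, 624]
t=9: [416, 480, 416, 480]
t=10: [207, 905, 207, 905]
t=11: [930, 614, 930, 614]
t=12: [351, 55, 351, 55]
t=13: [330, 803, 330, 803]
t=14: [771, 815, 771, 815]
t=15: [781, 710, 781, 710]
t=16: [594, 707, 594, 707]
t=17: [551, 370, 551, 370]
t=18: [837, 325, 837, 325]
t=19: [813, 831, 813, 831]
t=20: [818, 789, 818, 789]
t=21: [743, 790, 743, 790]
t=22: [730, 655, 730, 655]
t=23: [485, 605, 485, 605]
t=24: [346, 154, 346, 154]
t=25: [507, 814, 507, 814]
t=26: [726, 235, 726, 235]
t=27: [629, 613, 629, 613]
t=28: [389, 414, 389, 414]
t=29: [984, 944, 984, 944]
t=30: [55, 119, 55, 119]
t=31: [386, 283, 386, 283]
t=32: [747, 912, 747, 912]
t=33: [951, 687, 951, 687]
t=34: [486, 108, 486, 108]
t=35: [352, 156, 352, 156]
t=36: [512, 825, 512, 825]
t=37: [747, 246, 747, 246]
t=38: [653, 653, 653, 653]
t=39: [466, 466, 466, 466]
t=40: [92, 92, 92, 92]
t=41: [345, 345, 345, 345]
t=42: [851, 851, 851, 851]
t=43: [862, 862, 862, 862]
t=44: [884, 884, 884, 884]
t=45: [928, 928, 928, 928]
t=46: [15, 15, 15, 15]
t=47: [191, 191, 191, 191]
t=48: [543, 543, 543, 543]
t=49: [246, 246, 246, 246]
t=50: [653, 653, 653, 653]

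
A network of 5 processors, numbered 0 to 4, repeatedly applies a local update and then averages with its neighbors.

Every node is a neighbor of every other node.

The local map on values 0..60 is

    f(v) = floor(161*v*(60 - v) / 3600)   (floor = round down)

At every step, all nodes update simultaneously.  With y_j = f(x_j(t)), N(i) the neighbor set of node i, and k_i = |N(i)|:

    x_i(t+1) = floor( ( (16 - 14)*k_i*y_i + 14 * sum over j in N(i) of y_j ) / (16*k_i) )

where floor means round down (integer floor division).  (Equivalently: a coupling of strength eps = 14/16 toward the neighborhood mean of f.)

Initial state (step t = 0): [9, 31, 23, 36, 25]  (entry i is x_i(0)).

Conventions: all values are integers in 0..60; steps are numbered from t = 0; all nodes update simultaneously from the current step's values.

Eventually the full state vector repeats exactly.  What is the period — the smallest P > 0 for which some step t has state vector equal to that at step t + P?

Answer: 2
Key observation: The state at step 2, [38, 38, 38, 38, 38], reappears at step 4 — and no state repeats earlier — so the cycle the system enters has period 2.

Derivation:
t=0: [9, 31, 23, 36, 25]
t=1: [36, 34, 34, 34, 34]
t=2: [38, 38, 38, 38, 38]
t=3: [37, 37, 37, 37, 37]
t=4: [38, 38, 38, 38, 38]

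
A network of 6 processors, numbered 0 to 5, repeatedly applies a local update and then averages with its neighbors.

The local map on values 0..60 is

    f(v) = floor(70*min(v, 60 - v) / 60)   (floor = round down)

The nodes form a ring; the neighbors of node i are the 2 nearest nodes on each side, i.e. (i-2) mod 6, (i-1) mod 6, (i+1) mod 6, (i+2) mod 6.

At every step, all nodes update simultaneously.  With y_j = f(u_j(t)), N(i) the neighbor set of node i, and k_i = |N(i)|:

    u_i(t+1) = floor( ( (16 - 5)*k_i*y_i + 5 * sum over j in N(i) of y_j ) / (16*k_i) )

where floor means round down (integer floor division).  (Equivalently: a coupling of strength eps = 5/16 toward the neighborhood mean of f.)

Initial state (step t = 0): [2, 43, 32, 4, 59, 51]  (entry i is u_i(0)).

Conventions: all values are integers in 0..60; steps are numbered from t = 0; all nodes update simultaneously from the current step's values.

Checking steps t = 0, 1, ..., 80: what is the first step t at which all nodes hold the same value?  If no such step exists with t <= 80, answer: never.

Answer: 14
Key observation: Synchronization is absorbing here: once all nodes are equal they stay equal, and step 14 is the first all-equal step.

Derivation:
t=0: [2, 43, 32, 4, 59, 51]  (not all equal)
t=1: [6, 16, 24, 7, 4, 8]  (not all equal)
t=2: [9, 16, 22, 10, 6, 9]  (not all equal)
t=3: [11, 16, 20, 12, 9, 10]  (not all equal)
t=4: [13, 17, 20, 14, 11, 11]  (not all equal)
t=5: [15, 18, 20, 16, 13, 13]  (not all equal)
t=6: [17, 20, 21, 18, 16, 15]  (not all equal)
t=7: [19, 22, 22, 20, 18, 18]  (not all equal)
t=8: [22, 24, 24, 23, 21, 21]  (not all equal)
t=9: [25, 27, 27, 26, 24, 24]  (not all equal)
t=10: [29, 30, 30, 29, 28, 28]  (not all equal)
t=11: [33, 34, 34, 33, 32, 32]  (not all equal)
t=12: [31, 30, 30, 31, 31, 31]  (not all equal)
t=13: [33, 34, 34, 33, 33, 33]  (not all equal)
t=14: [30, 30, 30, 30, 30, 30]  (all equal)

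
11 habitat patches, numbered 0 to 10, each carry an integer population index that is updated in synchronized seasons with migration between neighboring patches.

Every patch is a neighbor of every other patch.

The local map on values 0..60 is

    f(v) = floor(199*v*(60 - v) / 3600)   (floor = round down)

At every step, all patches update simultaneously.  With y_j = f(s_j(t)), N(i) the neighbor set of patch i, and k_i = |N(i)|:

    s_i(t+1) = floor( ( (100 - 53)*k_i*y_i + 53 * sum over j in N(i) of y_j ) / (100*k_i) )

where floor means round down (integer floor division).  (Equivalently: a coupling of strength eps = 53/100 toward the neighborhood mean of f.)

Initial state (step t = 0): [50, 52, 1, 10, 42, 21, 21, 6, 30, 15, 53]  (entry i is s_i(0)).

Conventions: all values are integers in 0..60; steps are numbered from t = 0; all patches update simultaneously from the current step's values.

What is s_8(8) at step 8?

Answer: s_8(8) = 49

Derivation:
t=0: [50, 52, 1, 10, 42, 21, 21, 6, 30, 15, 53]
t=1: [28, 26, 18, 28, 34, 36, 36, 24, 38, 33, 25]
t=2: [47, 47, 44, 47, 47, 47, 47, 47, 46, 47, 47]
t=3: [33, 33, 35, 33, 33, 33, 33, 33, 34, 33, 33]
t=4: [48, 48, 48, 48, 48, 48, 48, 48, 48, 48, 48]
t=5: [31, 31, 31, 31, 31, 31, 31, 31, 31, 31, 31]
t=6: [49, 49, 49, 49, 49, 49, 49, 49, 49, 49, 49]
t=7: [29, 29, 29, 29, 29, 29, 29, 29, 29, 29, 29]
t=8: [49, 49, 49, 49, 49, 49, 49, 49, 49, 49, 49]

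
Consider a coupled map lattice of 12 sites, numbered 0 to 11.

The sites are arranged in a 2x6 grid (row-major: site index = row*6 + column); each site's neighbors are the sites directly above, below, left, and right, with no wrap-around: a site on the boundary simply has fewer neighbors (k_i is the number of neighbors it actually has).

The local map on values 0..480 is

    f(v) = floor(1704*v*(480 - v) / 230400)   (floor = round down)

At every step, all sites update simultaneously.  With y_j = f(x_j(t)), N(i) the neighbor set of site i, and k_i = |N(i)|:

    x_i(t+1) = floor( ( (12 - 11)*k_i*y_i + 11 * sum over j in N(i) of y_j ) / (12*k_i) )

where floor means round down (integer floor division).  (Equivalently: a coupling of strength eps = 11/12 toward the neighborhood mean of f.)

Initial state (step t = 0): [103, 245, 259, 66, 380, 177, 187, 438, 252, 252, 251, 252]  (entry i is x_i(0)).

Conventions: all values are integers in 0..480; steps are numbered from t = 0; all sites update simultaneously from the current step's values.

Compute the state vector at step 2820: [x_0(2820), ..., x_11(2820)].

Simulating step by step:
t=0: [103, 245, 259, 66, 380, 177, 187, 438, 252, 252, 251, 252]
t=1: [404, 293, 356, 361, 336, 356, 227, 394, 335, 356, 380, 411]
t=2: [398, 279, 357, 334, 312, 286, 253, 383, 305, 319, 295, 295]
t=3: [404, 290, 383, 363, 390, 396, 271, 399, 331, 385, 390, 406]
t=4: [397, 260, 354, 271, 271, 240, 248, 383, 269, 308, 251, 249]
t=5: [408, 293, 412, 382, 422, 421, 272, 409, 338, 418, 412, 425]
t=6: [395, 228, 333, 199, 218, 177, 232, 377, 216, 271, 183, 193]
t=7: [409, 309, 414, 401, 404, 413, 280, 411, 361, 412, 415, 399]
t=8: [386, 223, 304, 213, 213, 230, 228, 359, 215, 246, 222, 204]
t=9: [410, 335, 419, 413, 422, 418, 305, 414, 383, 421, 420, 423]
t=10: [362, 214, 271, 185, 192, 180, 222, 330, 198, 218, 181, 187]
t=11: [413, 370, 412, 414, 401, 405, 347, 414, 402, 406, 410, 399]
t=12: [311, 212, 241, 219, 214, 235, 214, 283, 212, 215, 230, 219]
t=13: [417, 409, 421, 422, 423, 421, 401, 419, 419, 422, 421, 424]
t=14: [221, 190, 193, 180, 181, 177, 195, 210, 184, 184, 178, 182]
t=15: [410, 416, 403, 403, 397, 400, 420, 407, 409, 399, 400, 396]
t=16: [192, 218, 214, 236, 234, 243, 213, 200, 227, 227, 242, 236]
t=17: [419, 414, 423, 423, 425, 425, 411, 421, 420, 424, 424, 425]
t=18: [204, 184, 187, 175, 174, 172, 187, 197, 179, 179, 173, 173]
t=19: [404, 410, 398, 398, 392, 392, 413, 402, 404, 394, 394, 391]
t=20: [209, 231, 227, 248, 249, 255, 226, 215, 239, 240, 253, 252]
t=21: [423, 421, 424, 425, 424, 424, 419, 424, 423, 424, 424, 424]
t=22: [185, 176, 177, 174, 174, 175, 177, 182, 175, 175, 175, 175]
t=23: [396, 399, 394, 394, 393, 393, 401, 395, 396, 393, 393, 394]
t=24: [237, 247, 245, 251, 251, 251, 245, 240, 249, 249, 251, 251]
t=25: [425, 425, 425, 425, 425, 425, 425, 425, 425, 425, 425, 425]
t=26: [172, 172, 172, 172, 172, 172, 172, 172, 172, 172, 172, 172]
t=27: [391, 391, 391, 391, 391, 391, 391, 391, 391, 391, 391, 391]
t=28: [257, 257, 257, 257, 257, 257, 257, 257, 257, 257, 257, 257]
t=29: [423, 423, 423, 423, 423, 423, 423, 423, 423, 423, 423, 423]
t=30: [178, 178, 178, 178, 178, 178, 178, 178, 178, 178, 178, 178]
t=31: [397, 397, 397, 397, 397, 397, 397, 397, 397, 397, 397, 397]
t=32: [243, 243, 243, 243, 243, 243, 243, 243, 243, 243, 243, 243]
t=33: [425, 425, 425, 425, 425, 425, 425, 425, 425, 425, 425, 425]

Answer: [257, 257, 257, 257, 257, 257, 257, 257, 257, 257, 257, 257]
Key observation: The state at step 25, [425, 425, 425, 425, 425, 425, 425, 425, 425, 425, 425, 425], reappears at step 33: the system is in a cycle of period 8 from step 25 on.  Therefore the state at step 2820 equals the state at step 25 + ((2820 - 25) mod 8) = 28, which is [257, 257, 257, 257, 257, 257, 257, 257, 257, 257, 257, 257].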